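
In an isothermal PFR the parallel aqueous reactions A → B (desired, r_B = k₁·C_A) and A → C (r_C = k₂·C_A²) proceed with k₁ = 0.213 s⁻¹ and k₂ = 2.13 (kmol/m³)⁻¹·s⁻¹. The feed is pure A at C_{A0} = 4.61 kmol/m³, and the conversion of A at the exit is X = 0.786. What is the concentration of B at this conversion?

C_A = C_{A0}(1−X) = 0.9865 kmol/m³.
Along a PFR/batch, dC_B/dC_A = −r_B/(r_B+r_C) = −k₁/(k₁+k₂·C_A).
Integrating from C_{A0} to C_A: C_B = (0.213/2.13)·ln[(0.213+2.13·4.61)/(0.213+2.13·0.987)] = 0.1000·ln(10.03/2.314) = 0.1467 kmol/m³.

0.147 kmol/m³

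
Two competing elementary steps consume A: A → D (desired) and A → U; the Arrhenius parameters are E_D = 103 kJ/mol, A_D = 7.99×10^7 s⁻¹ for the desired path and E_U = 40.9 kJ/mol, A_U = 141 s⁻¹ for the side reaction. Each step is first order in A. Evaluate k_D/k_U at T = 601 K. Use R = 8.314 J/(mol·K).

k_D/k_U = (A_D/A_U)·exp[−(E_D−E_U)/(RT)] = (A_D/A_U)·exp[(E_U−E_D)/(RT)].
(E_U−E_D)/(RT) = (40.9−103)×10³/(8.314×601) = -62100/4997 = -12.43.
k_D/k_U = (7.99×10^7/141)·exp(-12.43) = 5.667×10^5 × 4.004×10^-6 = 2.27.

2.27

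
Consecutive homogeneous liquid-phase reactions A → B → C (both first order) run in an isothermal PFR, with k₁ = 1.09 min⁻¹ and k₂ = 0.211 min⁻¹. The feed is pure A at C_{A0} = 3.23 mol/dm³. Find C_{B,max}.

2.18 mol/dm³

Evaluating C_B at τ_opt = ln(k₂/k₁)/(k₂−k₁) gives C_{B,max}/C_{A0} = (k₁/k₂)^[k₂/(k₂−k₁)].
= (1.09/0.211)^(0.211/(0.211−1.09)) = (5.166)^(-0.2400) = 0.6742.
C_{B,max} = 0.6742×3.23 = 2.18 mol/dm³.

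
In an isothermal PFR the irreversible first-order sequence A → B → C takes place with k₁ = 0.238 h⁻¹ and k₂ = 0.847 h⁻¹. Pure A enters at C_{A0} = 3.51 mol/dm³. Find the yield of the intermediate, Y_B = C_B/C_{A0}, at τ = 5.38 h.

Solving the coupled first-order balances gives C_B(τ) = [k₁/(k₂−k₁)]·C_{A0}·(e^(−k₁τ) − e^(−k₂τ)).
e^(−k₁τ) = e^(−0.238×5.38) = e^(−1.280) = 0.2779; e^(−k₂τ) = e^(−4.557) = 0.01049.
C_B = 0.238×3.51/(0.847−0.238) × (0.2779−0.01049) = 1.372×0.2674 = 0.3668 mol/dm³.
Y_B = C_B/C_{A0} = 0.3668/3.51 = 0.105.

0.105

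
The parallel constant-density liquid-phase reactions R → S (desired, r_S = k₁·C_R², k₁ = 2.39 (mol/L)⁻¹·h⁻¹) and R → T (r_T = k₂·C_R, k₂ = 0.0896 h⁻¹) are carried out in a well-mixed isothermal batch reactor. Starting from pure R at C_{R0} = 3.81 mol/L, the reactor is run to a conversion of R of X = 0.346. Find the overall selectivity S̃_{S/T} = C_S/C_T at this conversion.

82.8

C_R = C_{R0}(1−X) = 2.492 mol/L.
Along a PFR/batch, dC_T/dC_R = −r_T/(r_S+r_T) = −k₂/(k₂+k₁·C_R).
Integrating from C_{R0} to C_R: C_T = (0.0896/2.39)·ln[(0.0896+2.39·3.81)/(0.0896+2.39·2.49)] = 0.03749·ln(9.196/6.045) = 0.01573 mol/L.
Then C_S = (C_{R0}−C_R) − C_T = 1.318 − 0.01573 = 1.303 mol/L.
S̃_{S/T} = C_S/C_T = 1.303/0.01573 = 82.8.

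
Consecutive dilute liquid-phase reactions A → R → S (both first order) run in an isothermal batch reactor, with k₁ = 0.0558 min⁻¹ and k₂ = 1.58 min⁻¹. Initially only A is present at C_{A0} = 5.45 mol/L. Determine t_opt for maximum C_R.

2.19 min

For first-order series the maximum of C_R occurs at t_opt = ln(k₂/k₁)/(k₂−k₁).
= ln(1.58/0.0558)/(1.58−0.0558) = ln(28.32)/1.524 = 3.343/1.524 = 2.19 min.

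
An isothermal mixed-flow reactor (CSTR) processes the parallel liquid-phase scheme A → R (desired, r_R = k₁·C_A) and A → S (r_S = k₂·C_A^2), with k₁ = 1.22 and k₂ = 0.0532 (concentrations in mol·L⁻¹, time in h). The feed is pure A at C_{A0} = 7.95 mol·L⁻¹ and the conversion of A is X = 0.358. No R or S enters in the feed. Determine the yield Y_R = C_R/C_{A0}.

0.293

Exit C_A = C_{A0}(1−X) = 7.95×0.642 = 5.104 mol·L⁻¹.
Rates in a CSTR are evaluated at the outlet concentration: r_R = 1.22×5.104 = 6.227, r_S = 0.0532×5.104^2 = 1.386.
Fraction of consumed A going to R: r_R/(r_R+r_S) = 0.8180.
C_R = 0.8180·C_{A0}·X = 0.8180×7.95×0.358 = 2.33 mol·L⁻¹; Y_R = C_R/C_{A0} = 0.293.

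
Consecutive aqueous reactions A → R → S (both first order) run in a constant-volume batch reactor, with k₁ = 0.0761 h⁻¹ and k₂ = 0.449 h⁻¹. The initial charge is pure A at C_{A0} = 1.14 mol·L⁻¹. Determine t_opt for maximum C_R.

4.76 h

For first-order series the maximum of C_R occurs at t_opt = ln(k₂/k₁)/(k₂−k₁).
= ln(0.449/0.0761)/(0.449−0.0761) = ln(5.900)/0.3729 = 1.775/0.3729 = 4.76 h.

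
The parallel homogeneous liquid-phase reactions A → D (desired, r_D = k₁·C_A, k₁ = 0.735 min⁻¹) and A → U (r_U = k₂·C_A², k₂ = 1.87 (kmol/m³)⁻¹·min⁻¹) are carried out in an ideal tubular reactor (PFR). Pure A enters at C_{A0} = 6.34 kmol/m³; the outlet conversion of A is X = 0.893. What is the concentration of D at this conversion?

0.722 kmol/m³

C_A = C_{A0}(1−X) = 0.6784 kmol/m³.
Along a PFR/batch, dC_D/dC_A = −r_D/(r_D+r_U) = −k₁/(k₁+k₂·C_A).
Integrating from C_{A0} to C_A: C_D = (0.735/1.87)·ln[(0.735+1.87·6.34)/(0.735+1.87·0.678)] = 0.3930·ln(12.59/2.004) = 0.7224 kmol/m³.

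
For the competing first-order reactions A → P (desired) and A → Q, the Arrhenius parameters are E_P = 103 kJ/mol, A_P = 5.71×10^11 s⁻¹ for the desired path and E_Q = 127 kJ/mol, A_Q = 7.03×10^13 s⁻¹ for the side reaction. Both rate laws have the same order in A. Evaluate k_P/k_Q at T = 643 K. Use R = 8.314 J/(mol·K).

0.723

With equal orders, S_{P/Q} = k_P/k_Q = (A_P/A_Q)·exp[(E_Q−E_P)/(RT)].
(E_Q−E_P)/(RT) = (127−103)×10³/(8.314×643) = 24000/5346 = 4.489.
k_P/k_Q = (5.71×10^11/7.03×10^13)·exp(4.489) = 0.008122 × 89.07 = 0.723.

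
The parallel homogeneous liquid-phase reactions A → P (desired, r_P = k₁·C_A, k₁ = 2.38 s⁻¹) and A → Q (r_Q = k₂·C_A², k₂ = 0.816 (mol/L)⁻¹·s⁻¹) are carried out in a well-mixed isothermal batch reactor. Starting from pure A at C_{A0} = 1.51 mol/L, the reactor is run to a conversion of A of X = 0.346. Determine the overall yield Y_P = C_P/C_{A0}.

C_A = C_{A0}(1−X) = 0.9875 mol/L.
Along a PFR/batch, dC_P/dC_A = −r_P/(r_P+r_Q) = −k₁/(k₁+k₂·C_A).
Integrating from C_{A0} to C_A: C_P = (2.38/0.816)·ln[(2.38+0.816·1.51)/(2.38+0.816·0.988)] = 2.917·ln(3.612/3.186) = 0.3663 mol/L.
Y_P = C_P/C_{A0} = 0.3663/1.51 = 0.243.

0.243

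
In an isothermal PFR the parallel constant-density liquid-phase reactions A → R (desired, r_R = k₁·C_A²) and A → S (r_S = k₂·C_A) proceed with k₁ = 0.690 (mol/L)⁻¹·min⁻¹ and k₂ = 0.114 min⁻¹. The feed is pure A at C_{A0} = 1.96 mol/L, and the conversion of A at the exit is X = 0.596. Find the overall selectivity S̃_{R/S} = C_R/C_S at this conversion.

C_A = C_{A0}(1−X) = 0.7918 mol/L.
Along a PFR/batch, dC_S/dC_A = −r_S/(r_R+r_S) = −k₂/(k₂+k₁·C_A).
Integrating from C_{A0} to C_A: C_S = (0.114/0.690)·ln[(0.114+0.690·1.96)/(0.114+0.690·0.792)] = 0.1652·ln(1.466/0.6604) = 0.1318 mol/L.
Then C_R = (C_{A0}−C_A) − C_S = 1.168 − 0.1318 = 1.036 mol/L.
S̃_{R/S} = C_R/C_S = 1.036/0.1318 = 7.86.

7.86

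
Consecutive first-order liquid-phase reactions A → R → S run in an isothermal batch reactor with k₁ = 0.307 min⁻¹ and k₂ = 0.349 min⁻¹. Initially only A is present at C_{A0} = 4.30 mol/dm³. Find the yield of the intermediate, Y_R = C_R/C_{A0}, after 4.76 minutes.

0.307

The intermediate concentration in a first-order A→B→C sequence is C_R = k₁C_{A0}(e^(−k₁t) − e^(−k₂t))/(k₂−k₁).
e^(−k₁t) = e^(−0.307×4.76) = e^(−1.461) = 0.2319; e^(−k₂t) = e^(−1.661) = 0.1899.
C_R = 0.307×4.30/(0.349−0.307) × (0.2319−0.1899) = 31.43×0.04203 = 1.321 mol/dm³.
Y_R = C_R/C_{A0} = 1.321/4.30 = 0.307.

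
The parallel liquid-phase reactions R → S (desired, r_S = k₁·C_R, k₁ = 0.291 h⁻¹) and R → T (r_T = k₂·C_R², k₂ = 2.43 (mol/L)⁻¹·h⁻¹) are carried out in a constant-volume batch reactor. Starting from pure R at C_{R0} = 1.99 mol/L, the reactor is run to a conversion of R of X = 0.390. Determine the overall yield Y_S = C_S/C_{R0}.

0.0276

C_R = C_{R0}(1−X) = 1.214 mol/L.
Along a PFR/batch, dC_S/dC_R = −r_S/(r_S+r_T) = −k₁/(k₁+k₂·C_R).
Integrating from C_{R0} to C_R: C_S = (0.291/2.43)·ln[(0.291+2.43·1.99)/(0.291+2.43·1.21)] = 0.1198·ln(5.127/3.241) = 0.05492 mol/L.
Y_S = C_S/C_{R0} = 0.05492/1.99 = 0.0276.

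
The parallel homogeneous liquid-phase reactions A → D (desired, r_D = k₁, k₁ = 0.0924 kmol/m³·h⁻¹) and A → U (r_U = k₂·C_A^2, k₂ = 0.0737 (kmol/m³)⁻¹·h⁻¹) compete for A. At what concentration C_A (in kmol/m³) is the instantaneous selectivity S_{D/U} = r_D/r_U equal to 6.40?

0.443 kmol/m³

S_{D/U} = (k₁/k₂)·C_A^-2 ⇒ C_A = (S·k₂/k₁)^(-0.5).
= (6.40×0.0737/0.0924)^(-0.5) = (5.105)^(-0.5) = 0.443 kmol/m³.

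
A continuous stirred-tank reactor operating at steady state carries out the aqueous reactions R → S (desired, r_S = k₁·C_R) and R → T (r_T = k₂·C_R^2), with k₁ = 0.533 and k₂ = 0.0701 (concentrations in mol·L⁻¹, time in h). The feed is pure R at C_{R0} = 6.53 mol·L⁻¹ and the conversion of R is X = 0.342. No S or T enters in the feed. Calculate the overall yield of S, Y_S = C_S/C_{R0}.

0.219

Exit C_R = C_{R0}(1−X) = 6.53×0.658 = 4.297 mol·L⁻¹.
A CSTR operates uniformly at the exit composition, giving r_S = 2.290 and r_T = 1.294 (each k·C_R^n at C_R = 4.297).
Fraction of consumed R going to S: r_S/(r_S+r_T) = 0.6389.
C_S = 0.6389·C_{R0}·X = 0.6389×6.53×0.342 = 1.43 mol·L⁻¹; Y_S = C_S/C_{R0} = 0.219.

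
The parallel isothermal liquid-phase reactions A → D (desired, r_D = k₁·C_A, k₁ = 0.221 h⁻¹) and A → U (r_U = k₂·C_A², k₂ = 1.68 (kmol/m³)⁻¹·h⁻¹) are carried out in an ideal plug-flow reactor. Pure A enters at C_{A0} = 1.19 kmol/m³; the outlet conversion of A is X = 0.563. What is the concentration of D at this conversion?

C_A = C_{A0}(1−X) = 0.5200 kmol/m³.
Along a PFR/batch, dC_D/dC_A = −r_D/(r_D+r_U) = −k₁/(k₁+k₂·C_A).
Integrating from C_{A0} to C_A: C_D = (0.221/1.68)·ln[(0.221+1.68·1.19)/(0.221+1.68·0.520)] = 0.1315·ln(2.220/1.095) = 0.09303 kmol/m³.

0.0930 kmol/m³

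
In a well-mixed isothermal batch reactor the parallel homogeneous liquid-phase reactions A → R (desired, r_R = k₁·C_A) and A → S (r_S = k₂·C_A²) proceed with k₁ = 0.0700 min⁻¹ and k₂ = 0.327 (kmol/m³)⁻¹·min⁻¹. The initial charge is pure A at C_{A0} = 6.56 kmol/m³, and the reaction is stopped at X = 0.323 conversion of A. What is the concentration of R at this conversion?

C_A = C_{A0}(1−X) = 4.441 kmol/m³.
Along a PFR/batch, dC_R/dC_A = −r_R/(r_R+r_S) = −k₁/(k₁+k₂·C_A).
Integrating from C_{A0} to C_A: C_R = (0.0700/0.327)·ln[(0.0700+0.327·6.56)/(0.0700+0.327·4.44)] = 0.2141·ln(2.215/1.522) = 0.08030 kmol/m³.

0.0803 kmol/m³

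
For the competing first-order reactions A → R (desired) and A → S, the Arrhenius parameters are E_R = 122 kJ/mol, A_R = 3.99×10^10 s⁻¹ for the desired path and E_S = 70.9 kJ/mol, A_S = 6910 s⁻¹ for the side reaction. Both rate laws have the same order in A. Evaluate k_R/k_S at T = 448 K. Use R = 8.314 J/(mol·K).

6.36

Since both paths have the same order in A, the concentration cancels and S_{R/S} = k_R/k_S = (A_R/A_S)·exp[(E_S−E_R)/(RT)].
(E_S−E_R)/(RT) = (70.9−122)×10³/(8.314×448) = -51100/3725 = -13.72.
k_R/k_S = (3.99×10^10/6910)·exp(-13.72) = 5.774×10^6 × 1.101×10^-6 = 6.36.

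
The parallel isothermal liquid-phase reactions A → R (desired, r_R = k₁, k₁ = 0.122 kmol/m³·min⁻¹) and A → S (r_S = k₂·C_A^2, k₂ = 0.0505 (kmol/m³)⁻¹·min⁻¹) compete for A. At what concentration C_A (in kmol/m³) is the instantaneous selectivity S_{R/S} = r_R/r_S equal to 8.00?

0.550 kmol/m³

S_{R/S} = (k₁/k₂)·C_A^-2 ⇒ C_A = (S·k₂/k₁)^(-0.5).
= (8.00×0.0505/0.122)^(-0.5) = (3.311)^(-0.5) = 0.550 kmol/m³.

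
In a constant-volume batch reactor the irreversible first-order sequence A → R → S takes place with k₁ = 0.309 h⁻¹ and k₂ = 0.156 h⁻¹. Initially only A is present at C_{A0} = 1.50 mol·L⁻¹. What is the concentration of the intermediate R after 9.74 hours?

0.514 mol·L⁻¹

Solving the coupled first-order balances gives C_R(t) = [k₁/(k₂−k₁)]·C_{A0}·(e^(−k₁t) − e^(−k₂t)).
e^(−k₁t) = e^(−0.309×9.74) = e^(−3.010) = 0.04931; e^(−k₂t) = e^(−1.519) = 0.2188.
C_R = 0.309×1.50/(0.156−0.309) × (0.04931−0.2188) = (-3.029)×(-0.1695) = 0.5136 mol·L⁻¹.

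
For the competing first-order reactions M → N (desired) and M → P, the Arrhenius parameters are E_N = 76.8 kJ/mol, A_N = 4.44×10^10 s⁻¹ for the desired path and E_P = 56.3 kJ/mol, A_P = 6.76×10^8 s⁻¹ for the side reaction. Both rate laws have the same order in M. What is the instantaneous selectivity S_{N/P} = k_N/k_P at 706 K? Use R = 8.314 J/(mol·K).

2.00

Since both paths have the same order in M, the concentration cancels and S_{N/P} = k_N/k_P = (A_N/A_P)·exp[(E_P−E_N)/(RT)].
(E_P−E_N)/(RT) = (56.3−76.8)×10³/(8.314×706) = -20500/5870 = -3.493.
k_N/k_P = (4.44×10^10/6.76×10^8)·exp(-3.493) = 65.68 × 0.03042 = 2.00.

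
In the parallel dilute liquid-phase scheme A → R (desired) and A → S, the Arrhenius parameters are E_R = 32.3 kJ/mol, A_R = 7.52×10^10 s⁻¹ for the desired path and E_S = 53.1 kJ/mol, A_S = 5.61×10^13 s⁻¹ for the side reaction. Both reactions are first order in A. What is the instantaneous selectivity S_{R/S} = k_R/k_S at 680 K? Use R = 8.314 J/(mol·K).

With equal orders, S_{R/S} = k_R/k_S = (A_R/A_S)·exp[(E_S−E_R)/(RT)].
(E_S−E_R)/(RT) = (53.1−32.3)×10³/(8.314×680) = 20800/5654 = 3.679.
k_R/k_S = (7.52×10^10/5.61×10^13)·exp(3.679) = 0.001340 × 39.61 = 0.0531.

0.0531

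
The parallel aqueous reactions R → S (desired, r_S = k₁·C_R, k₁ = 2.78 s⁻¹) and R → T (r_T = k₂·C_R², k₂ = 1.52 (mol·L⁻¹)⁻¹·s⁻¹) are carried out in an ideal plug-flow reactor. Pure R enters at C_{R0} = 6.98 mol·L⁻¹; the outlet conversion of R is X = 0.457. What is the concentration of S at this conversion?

C_R = C_{R0}(1−X) = 3.790 mol·L⁻¹.
Along a PFR/batch, dC_S/dC_R = −r_S/(r_S+r_T) = −k₁/(k₁+k₂·C_R).
Integrating from C_{R0} to C_R: C_S = (2.78/1.52)·ln[(2.78+1.52·6.98)/(2.78+1.52·3.79)] = 1.829·ln(13.39/8.541) = 0.8223 mol·L⁻¹.

0.822 mol·L⁻¹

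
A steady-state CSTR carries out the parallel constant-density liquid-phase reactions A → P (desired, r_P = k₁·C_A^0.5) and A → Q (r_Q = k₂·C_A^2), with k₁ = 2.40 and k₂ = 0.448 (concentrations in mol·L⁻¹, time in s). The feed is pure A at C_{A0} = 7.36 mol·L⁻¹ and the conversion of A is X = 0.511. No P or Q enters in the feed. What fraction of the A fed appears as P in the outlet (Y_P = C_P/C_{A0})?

Exit C_A = C_{A0}(1−X) = 7.36×0.489 = 3.599 mol·L⁻¹.
A CSTR operates uniformly at the exit composition, giving r_P = 4.553 and r_Q = 5.803 (each k·C_A^n at C_A = 3.599).
Fraction of consumed A going to P: r_P/(r_P+r_Q) = 0.4397.
C_P = 0.4397·C_{A0}·X = 0.4397×7.36×0.511 = 1.65 mol·L⁻¹; Y_P = C_P/C_{A0} = 0.225.

0.225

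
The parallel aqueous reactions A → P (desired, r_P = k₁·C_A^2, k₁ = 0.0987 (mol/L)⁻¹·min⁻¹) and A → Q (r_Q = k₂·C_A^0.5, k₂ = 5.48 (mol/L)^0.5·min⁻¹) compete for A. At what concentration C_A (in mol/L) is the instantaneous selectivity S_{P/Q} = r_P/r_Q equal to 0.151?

S_{P/Q} = (k₁/k₂)·C_A^1.5 ⇒ C_A = (S·k₂/k₁)^(1/1.5).
= (0.151×5.48/0.0987)^(0.6667) = (8.384)^(0.6667) = 4.13 mol/L.

4.13 mol/L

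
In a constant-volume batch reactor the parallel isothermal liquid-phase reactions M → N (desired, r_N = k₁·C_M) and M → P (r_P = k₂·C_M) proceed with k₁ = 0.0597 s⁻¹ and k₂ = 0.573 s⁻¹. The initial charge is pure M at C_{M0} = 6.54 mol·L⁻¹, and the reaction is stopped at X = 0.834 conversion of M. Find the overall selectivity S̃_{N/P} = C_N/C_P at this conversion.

0.104

C_M = C_{M0}(1−X) = 1.086 mol·L⁻¹.
Both paths are first order in M, so the instantaneous fraction to N is constant: dC_N/d(−C_M) = k₁/(k₁+k₂) = 0.09436.
C_N = 0.09436·(C_{M0}−C_M) = 0.09436×5.454 = 0.515 mol·L⁻¹.
C_P = (C_{M0}−C_M)−C_N = 4.940 mol·L⁻¹; S̃_{N/P} = 0.5147/4.940 = 0.104.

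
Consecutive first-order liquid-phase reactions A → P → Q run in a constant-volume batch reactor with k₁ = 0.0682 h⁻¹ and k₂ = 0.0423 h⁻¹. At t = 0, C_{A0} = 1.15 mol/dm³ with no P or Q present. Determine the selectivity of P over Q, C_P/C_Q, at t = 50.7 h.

0.303

Solving the coupled first-order balances gives C_P(t) = [k₁/(k₂−k₁)]·C_{A0}·(e^(−k₁t) − e^(−k₂t)).
e^(−k₁t) = e^(−0.0682×50.7) = e^(−3.458) = 0.03150; e^(−k₂t) = e^(−2.145) = 0.1171.
C_P = 0.0682×1.15/(0.0423−0.0682) × (0.03150−0.1171) = (-3.028)×(-0.08561) = 0.2593 mol/dm³.
C_A = C_{A0}e^(−k₁t) = 0.03623 mol/dm³, so C_Q = C_{A0}−C_A−C_P = 0.8545 mol/dm³; C_P/C_Q = 0.303.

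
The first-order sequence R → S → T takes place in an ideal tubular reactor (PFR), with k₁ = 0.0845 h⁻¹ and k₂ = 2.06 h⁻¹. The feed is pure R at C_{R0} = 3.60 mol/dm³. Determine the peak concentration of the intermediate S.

0.129 mol/dm³

Evaluating C_S at τ_opt = ln(k₂/k₁)/(k₂−k₁) gives C_{S,max}/C_{R0} = (k₁/k₂)^[k₂/(k₂−k₁)].
= (0.0845/2.06)^(2.06/(2.06−0.0845)) = (0.04102)^(1.043) = 0.03578.
C_{S,max} = 0.03578×3.60 = 0.129 mol/dm³.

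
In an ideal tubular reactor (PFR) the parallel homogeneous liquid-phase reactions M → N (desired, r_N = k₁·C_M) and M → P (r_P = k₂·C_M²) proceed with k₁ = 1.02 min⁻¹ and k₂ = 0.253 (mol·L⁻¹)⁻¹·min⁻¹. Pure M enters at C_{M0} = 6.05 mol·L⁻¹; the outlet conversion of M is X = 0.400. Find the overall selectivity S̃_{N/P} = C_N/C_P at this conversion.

C_M = C_{M0}(1−X) = 3.630 mol·L⁻¹.
Along a PFR/batch, dC_N/dC_M = −r_N/(r_N+r_P) = −k₁/(k₁+k₂·C_M).
Integrating from C_{M0} to C_M: C_N = (1.02/0.253)·ln[(1.02+0.253·6.05)/(1.02+0.253·3.63)] = 4.032·ln(2.551/1.938) = 1.107 mol·L⁻¹.
C_P = (C_{M0}−C_M)−C_N = 1.313 mol·L⁻¹; S̃_{N/P} = 1.107/1.313 = 0.843.

0.843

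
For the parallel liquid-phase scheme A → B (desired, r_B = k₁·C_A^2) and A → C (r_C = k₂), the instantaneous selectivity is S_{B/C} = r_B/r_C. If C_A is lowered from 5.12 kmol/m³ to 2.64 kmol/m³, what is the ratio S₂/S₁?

0.266

S_{B/C} = (k₁/k₂)·C_A^2, so S₂/S₁ = (C_{A,2}/C_{A,1})^2.
= (2.64/5.12)^2 = (0.5156)^2 = 0.266.
Selectivity toward B falls as C_A falls — high-concentration operation is favoured.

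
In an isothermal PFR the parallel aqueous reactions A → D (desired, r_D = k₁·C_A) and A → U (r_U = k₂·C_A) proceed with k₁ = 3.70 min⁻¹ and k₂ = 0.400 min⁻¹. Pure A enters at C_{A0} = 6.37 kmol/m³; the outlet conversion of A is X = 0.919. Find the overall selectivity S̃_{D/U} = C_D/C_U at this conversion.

9.25

C_A = C_{A0}(1−X) = 0.5160 kmol/m³.
Both paths are first order in A, so the instantaneous fraction to D is constant: dC_D/d(−C_A) = k₁/(k₁+k₂) = 0.9024.
C_D = 0.9024·(C_{A0}−C_A) = 0.9024×5.854 = 5.28 kmol/m³.
C_U = (C_{A0}−C_A)−C_D = 0.5711 kmol/m³; S̃_{D/U} = 5.283/0.5711 = 9.25.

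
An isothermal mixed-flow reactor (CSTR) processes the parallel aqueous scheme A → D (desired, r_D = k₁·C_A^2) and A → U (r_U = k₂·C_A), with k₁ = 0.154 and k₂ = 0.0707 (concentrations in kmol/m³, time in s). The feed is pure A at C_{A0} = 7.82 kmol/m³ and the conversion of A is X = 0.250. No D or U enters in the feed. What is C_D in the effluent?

1.81 kmol/m³

Exit C_A = C_{A0}(1−X) = 7.82×0.750 = 5.865 kmol/m³.
Rates in a CSTR are evaluated at the outlet concentration: r_D = 0.154×5.865^2 = 5.297, r_U = 0.0707×5.865 = 0.4147.
Fraction of consumed A going to D: r_D/(r_D+r_U) = 0.9274.
C_D = 0.9274·C_{A0}·X = 0.9274×7.82×0.250 = 1.81 kmol/m³.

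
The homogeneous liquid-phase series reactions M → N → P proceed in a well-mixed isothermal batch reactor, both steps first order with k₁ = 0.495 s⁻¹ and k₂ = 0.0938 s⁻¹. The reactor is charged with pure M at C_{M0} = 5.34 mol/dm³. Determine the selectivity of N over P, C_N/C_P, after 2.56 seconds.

Solving the coupled first-order balances gives C_N(t) = [k₁/(k₂−k₁)]·C_{M0}·(e^(−k₁t) − e^(−k₂t)).
e^(−k₁t) = e^(−0.495×2.56) = e^(−1.267) = 0.2816; e^(−k₂t) = e^(−0.2401) = 0.7865.
C_N = 0.495×5.34/(0.0938−0.495) × (0.2816−0.7865) = (-6.588)×(-0.5049) = 3.327 mol/dm³.
C_M = C_{M0}e^(−k₁t) = 1.504 mol/dm³, so C_P = C_{M0}−C_M−C_N = 0.5096 mol/dm³; C_N/C_P = 6.53.

6.53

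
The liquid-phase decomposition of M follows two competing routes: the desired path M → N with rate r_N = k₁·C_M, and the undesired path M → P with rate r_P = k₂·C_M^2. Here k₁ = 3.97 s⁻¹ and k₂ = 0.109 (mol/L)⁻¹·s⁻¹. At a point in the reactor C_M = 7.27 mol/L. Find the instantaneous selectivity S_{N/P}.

5.01

S_{N/P} = r_N/r_P = (k₁·C_M)/(k₂·C_M^2) = (k₁/k₂)·C_M⁻¹.
= (3.97×7.270) / (0.109×7.270^2) = 28.86/5.761 = 5.01.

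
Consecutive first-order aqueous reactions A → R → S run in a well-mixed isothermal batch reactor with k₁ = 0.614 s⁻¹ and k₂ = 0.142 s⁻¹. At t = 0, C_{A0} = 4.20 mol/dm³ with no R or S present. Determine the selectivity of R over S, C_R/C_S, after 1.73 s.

6.57

For first-order series with pure A initially, C_R(t) = k₁C_{A0}/(k₂−k₁)·(e^(−k₁t) − e^(−k₂t)).
e^(−k₁t) = e^(−0.614×1.73) = e^(−1.062) = 0.3457; e^(−k₂t) = e^(−0.2457) = 0.7822.
C_R = 0.614×4.20/(0.142−0.614) × (0.3457−0.7822) = (-5.464)×(-0.4365) = 2.385 mol/dm³.
C_A = C_{A0}e^(−k₁t) = 1.452 mol/dm³, so C_S = C_{A0}−C_A−C_R = 0.3633 mol/dm³; C_R/C_S = 6.57.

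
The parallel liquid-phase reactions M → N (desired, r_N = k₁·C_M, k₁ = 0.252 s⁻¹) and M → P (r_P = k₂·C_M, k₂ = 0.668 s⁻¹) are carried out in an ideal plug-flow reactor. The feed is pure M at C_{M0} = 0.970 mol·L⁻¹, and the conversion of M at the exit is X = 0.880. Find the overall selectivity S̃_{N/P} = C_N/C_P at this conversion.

C_M = C_{M0}(1−X) = 0.1164 mol·L⁻¹.
Both paths are first order in M, so the instantaneous fraction to N is constant: dC_N/d(−C_M) = k₁/(k₁+k₂) = 0.2739.
C_N = 0.2739·(C_{M0}−C_M) = 0.2739×0.8536 = 0.234 mol·L⁻¹.
C_P = (C_{M0}−C_M)−C_N = 0.6198 mol·L⁻¹; S̃_{N/P} = 0.2338/0.6198 = 0.377.

0.377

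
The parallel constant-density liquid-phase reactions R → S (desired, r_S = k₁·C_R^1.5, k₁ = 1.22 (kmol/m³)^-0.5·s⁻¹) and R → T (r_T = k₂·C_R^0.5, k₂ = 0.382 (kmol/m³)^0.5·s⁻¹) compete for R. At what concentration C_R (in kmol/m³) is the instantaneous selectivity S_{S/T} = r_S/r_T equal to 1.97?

0.617 kmol/m³

S_{S/T} = (k₁/k₂)·C_R ⇒ C_R = S·k₂/k₁.
= 1.97×0.382/1.22 = 0.617 kmol/m³.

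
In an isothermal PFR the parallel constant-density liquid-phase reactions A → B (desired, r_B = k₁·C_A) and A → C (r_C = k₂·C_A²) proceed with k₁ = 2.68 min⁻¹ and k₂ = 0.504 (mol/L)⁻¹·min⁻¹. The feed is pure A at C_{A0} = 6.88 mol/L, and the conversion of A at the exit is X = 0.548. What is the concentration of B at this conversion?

1.97 mol/L

C_A = C_{A0}(1−X) = 3.110 mol/L.
Along a PFR/batch, dC_B/dC_A = −r_B/(r_B+r_C) = −k₁/(k₁+k₂·C_A).
Integrating from C_{A0} to C_A: C_B = (2.68/0.504)·ln[(2.68+0.504·6.88)/(2.68+0.504·3.11)] = 5.317·ln(6.148/4.247) = 1.966 mol/L.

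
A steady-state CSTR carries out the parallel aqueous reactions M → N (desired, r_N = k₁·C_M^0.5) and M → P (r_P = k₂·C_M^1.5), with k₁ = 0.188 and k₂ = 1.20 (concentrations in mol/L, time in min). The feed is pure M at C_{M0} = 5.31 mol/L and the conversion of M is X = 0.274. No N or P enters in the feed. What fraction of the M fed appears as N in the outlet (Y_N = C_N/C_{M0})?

Exit C_M = C_{M0}(1−X) = 5.31×0.726 = 3.855 mol/L.
Rates in a CSTR are evaluated at the outlet concentration: r_N = 0.188×3.855^0.5 = 0.3691, r_P = 1.20×3.855^1.5 = 9.083.
Fraction of consumed M going to N: r_N/(r_N+r_P) = 0.03905.
C_N = 0.03905·C_{M0}·X = 0.03905×5.31×0.274 = 0.0568 mol/L; Y_N = C_N/C_{M0} = 0.0107.

0.0107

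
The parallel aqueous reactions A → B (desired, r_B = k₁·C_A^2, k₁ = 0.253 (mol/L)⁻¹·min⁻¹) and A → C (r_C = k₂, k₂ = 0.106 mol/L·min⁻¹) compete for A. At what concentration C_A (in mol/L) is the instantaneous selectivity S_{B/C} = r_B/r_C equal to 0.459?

S_{B/C} = (k₁/k₂)·C_A^2 ⇒ C_A = (S·k₂/k₁)^(0.5).
= (0.459×0.106/0.253)^(0.5) = (0.1923)^(0.5) = 0.439 mol/L.

0.439 mol/L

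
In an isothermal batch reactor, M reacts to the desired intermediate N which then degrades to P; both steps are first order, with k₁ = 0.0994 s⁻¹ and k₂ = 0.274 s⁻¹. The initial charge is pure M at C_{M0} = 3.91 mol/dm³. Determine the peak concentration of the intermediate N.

0.796 mol/dm³

At the optimum, C_{N,max}/C_{M0} = (k₁/k₂)^[k₂/(k₂−k₁)].
= (0.0994/0.274)^(0.274/(0.274−0.0994)) = (0.3628)^(1.569) = 0.2037.
C_{N,max} = 0.2037×3.91 = 0.796 mol/dm³.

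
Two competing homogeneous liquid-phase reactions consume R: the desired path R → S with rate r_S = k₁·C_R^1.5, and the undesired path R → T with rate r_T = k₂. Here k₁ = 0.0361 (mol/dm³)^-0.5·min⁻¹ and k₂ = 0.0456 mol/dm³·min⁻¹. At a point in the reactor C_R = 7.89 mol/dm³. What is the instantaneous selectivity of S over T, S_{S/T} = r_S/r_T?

17.5

S_{S/T} = r_S/r_T = (k₁·C_R^1.5)/(k₂) = (k₁/k₂)·C_R^1.5.
= (0.0361×7.890^1.5) / (0.0456) = 0.8001/0.04560 = 17.5.
Since the desired path is higher order in R, keeping C_R high (PFR or concentrated feed) favours S.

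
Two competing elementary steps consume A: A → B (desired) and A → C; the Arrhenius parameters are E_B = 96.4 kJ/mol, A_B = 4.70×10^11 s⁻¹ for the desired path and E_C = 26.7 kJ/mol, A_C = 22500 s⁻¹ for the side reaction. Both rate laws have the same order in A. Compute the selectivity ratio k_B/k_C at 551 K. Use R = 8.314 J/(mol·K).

With equal orders, S_{B/C} = k_B/k_C = (A_B/A_C)·exp[(E_C−E_B)/(RT)].
(E_C−E_B)/(RT) = (26.7−96.4)×10³/(8.314×551) = -69700/4581 = -15.21.
k_B/k_C = (4.70×10^11/22500)·exp(-15.21) = 2.089×10^7 × 2.467×10^-7 = 5.15.
Since E_B > E_C, raising the temperature improves selectivity toward B.

5.15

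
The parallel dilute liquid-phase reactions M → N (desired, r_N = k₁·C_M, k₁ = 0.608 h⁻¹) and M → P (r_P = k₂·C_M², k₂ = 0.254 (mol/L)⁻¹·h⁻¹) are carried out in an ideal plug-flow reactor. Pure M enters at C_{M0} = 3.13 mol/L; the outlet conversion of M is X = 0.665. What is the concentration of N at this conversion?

1.13 mol/L

C_M = C_{M0}(1−X) = 1.049 mol/L.
Along a PFR/batch, dC_N/dC_M = −r_N/(r_N+r_P) = −k₁/(k₁+k₂·C_M).
Integrating from C_{M0} to C_M: C_N = (0.608/0.254)·ln[(0.608+0.254·3.13)/(0.608+0.254·1.05)] = 2.394·ln(1.403/0.8743) = 1.132 mol/L.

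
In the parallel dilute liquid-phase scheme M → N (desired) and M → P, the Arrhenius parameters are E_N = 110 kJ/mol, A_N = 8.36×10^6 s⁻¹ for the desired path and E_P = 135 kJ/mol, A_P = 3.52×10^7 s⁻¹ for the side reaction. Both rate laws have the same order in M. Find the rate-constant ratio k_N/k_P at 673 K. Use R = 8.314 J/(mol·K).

20.7

k_N/k_P = (A_N/A_P)·exp[−(E_N−E_P)/(RT)] = (A_N/A_P)·exp[(E_P−E_N)/(RT)].
(E_P−E_N)/(RT) = (135−110)×10³/(8.314×673) = 25000/5595 = 4.468.
k_N/k_P = (8.36×10^6/3.52×10^7)·exp(4.468) = 0.2375 × 87.18 = 20.7.
Since E_N < E_P, lowering the temperature improves selectivity toward N.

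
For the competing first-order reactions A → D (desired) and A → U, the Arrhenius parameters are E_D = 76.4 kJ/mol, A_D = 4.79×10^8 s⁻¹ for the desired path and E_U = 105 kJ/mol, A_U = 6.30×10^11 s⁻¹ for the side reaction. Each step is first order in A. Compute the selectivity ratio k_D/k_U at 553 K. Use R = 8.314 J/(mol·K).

0.382

With equal orders, S_{D/U} = k_D/k_U = (A_D/A_U)·exp[(E_U−E_D)/(RT)].
(E_U−E_D)/(RT) = (105−76.4)×10³/(8.314×553) = 28600/4598 = 6.221.
k_D/k_U = (4.79×10^8/6.30×10^11)·exp(6.221) = 7.603×10^-4 × 503.0 = 0.382.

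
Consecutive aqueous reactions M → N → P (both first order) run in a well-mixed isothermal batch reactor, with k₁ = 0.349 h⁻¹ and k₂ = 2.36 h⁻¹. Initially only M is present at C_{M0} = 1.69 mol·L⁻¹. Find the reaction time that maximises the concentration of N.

0.950 h

Setting dC_N/dt = 0 gives t_opt = ln(k₂/k₁)/(k₂−k₁).
= ln(2.36/0.349)/(2.36−0.349) = ln(6.762)/2.011 = 1.911/2.011 = 0.950 h.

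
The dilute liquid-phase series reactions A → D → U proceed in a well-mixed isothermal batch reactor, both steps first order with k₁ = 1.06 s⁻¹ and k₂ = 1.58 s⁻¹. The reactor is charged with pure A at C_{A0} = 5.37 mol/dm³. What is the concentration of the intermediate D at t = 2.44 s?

0.592 mol/dm³

The intermediate concentration in a first-order A→B→C sequence is C_D = k₁C_{A0}(e^(−k₁t) − e^(−k₂t))/(k₂−k₁).
e^(−k₁t) = e^(−1.06×2.44) = e^(−2.586) = 0.07529; e^(−k₂t) = e^(−3.855) = 0.02117.
C_D = 1.06×5.37/(1.58−1.06) × (0.07529−0.02117) = 10.95×0.05412 = 0.5924 mol/dm³.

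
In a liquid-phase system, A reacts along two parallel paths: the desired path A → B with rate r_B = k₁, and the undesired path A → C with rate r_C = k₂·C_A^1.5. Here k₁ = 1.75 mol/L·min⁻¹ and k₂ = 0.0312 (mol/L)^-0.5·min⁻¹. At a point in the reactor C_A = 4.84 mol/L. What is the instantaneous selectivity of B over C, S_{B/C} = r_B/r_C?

5.27

S_{B/C} = r_B/r_C = (k₁)/(k₂·C_A^1.5) = (k₁/k₂)·C_A^-1.5.
= (1.75) / (0.0312×4.840^1.5) = 1.750/0.3322 = 5.27.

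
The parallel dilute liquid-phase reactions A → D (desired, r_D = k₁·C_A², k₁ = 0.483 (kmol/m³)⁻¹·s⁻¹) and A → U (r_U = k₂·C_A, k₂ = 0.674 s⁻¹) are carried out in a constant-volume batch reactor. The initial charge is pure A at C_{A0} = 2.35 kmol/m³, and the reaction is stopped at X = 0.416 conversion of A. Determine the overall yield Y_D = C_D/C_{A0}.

0.236

C_A = C_{A0}(1−X) = 1.372 kmol/m³.
Along a PFR/batch, dC_U/dC_A = −r_U/(r_D+r_U) = −k₂/(k₂+k₁·C_A).
Integrating from C_{A0} to C_A: C_U = (0.674/0.483)·ln[(0.674+0.483·2.35)/(0.674+0.483·1.37)] = 1.395·ln(1.809/1.337) = 0.4221 kmol/m³.
Then C_D = (C_{A0}−C_A) − C_U = 0.9776 − 0.4221 = 0.5555 kmol/m³.
Y_D = C_D/C_{A0} = 0.5555/2.35 = 0.236.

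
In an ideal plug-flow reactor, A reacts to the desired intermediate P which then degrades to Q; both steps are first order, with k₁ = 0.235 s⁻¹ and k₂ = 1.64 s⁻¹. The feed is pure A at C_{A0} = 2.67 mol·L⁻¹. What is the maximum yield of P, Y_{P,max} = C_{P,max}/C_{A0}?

0.104

For a first-order series the maximum intermediate yield is C_{P,max}/C_{A0} = (k₁/k₂)^[k₂/(k₂−k₁)].
= (0.235/1.64)^(1.64/(1.64−0.235)) = (0.1433)^(1.167) = 0.1035.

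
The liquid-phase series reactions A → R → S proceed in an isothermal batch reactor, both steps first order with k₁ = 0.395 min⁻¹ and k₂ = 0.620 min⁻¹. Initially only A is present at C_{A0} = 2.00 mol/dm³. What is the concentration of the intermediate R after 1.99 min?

Solving the coupled first-order balances gives C_R(t) = [k₁/(k₂−k₁)]·C_{A0}·(e^(−k₁t) − e^(−k₂t)).
e^(−k₁t) = e^(−0.395×1.99) = e^(−0.7861) = 0.4556; e^(−k₂t) = e^(−1.234) = 0.2912.
C_R = 0.395×2.00/(0.620−0.395) × (0.4556−0.2912) = 3.511×0.1645 = 0.5774 mol/dm³.

0.577 mol/dm³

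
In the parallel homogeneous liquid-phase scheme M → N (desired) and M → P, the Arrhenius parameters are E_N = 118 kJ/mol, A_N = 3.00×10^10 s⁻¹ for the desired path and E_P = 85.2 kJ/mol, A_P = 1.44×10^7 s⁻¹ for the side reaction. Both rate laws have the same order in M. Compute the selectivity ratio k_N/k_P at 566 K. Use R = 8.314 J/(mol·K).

With equal orders, S_{N/P} = k_N/k_P = (A_N/A_P)·exp[(E_P−E_N)/(RT)].
(E_P−E_N)/(RT) = (85.2−118)×10³/(8.314×566) = -32800/4706 = -6.970.
k_N/k_P = (3.00×10^10/1.44×10^7)·exp(-6.970) = 2083 × 9.394×10^-4 = 1.96.
Since E_N > E_P, raising the temperature improves selectivity toward N.

1.96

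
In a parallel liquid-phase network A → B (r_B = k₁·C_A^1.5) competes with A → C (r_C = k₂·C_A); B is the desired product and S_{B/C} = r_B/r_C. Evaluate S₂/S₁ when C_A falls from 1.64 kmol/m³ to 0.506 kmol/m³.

S_{B/C} = (k₁/k₂)·C_A^0.5, so S₂/S₁ = (C_{A,2}/C_{A,1})^0.5.
= (0.506/1.64)^0.5 = (0.3085)^0.5 = 0.555.
Selectivity toward B falls as C_A falls — high-concentration operation is favoured.

0.555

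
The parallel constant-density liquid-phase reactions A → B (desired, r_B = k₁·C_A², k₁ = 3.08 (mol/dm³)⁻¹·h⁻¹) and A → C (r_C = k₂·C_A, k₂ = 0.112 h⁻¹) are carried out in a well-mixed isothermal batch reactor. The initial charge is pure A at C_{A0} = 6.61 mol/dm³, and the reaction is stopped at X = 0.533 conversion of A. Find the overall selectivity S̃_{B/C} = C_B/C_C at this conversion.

127

C_A = C_{A0}(1−X) = 3.087 mol/dm³.
Along a PFR/batch, dC_C/dC_A = −r_C/(r_B+r_C) = −k₂/(k₂+k₁·C_A).
Integrating from C_{A0} to C_A: C_C = (0.112/3.08)·ln[(0.112+3.08·6.61)/(0.112+3.08·3.09)] = 0.03636·ln(20.47/9.620) = 0.02746 mol/dm³.
Then C_B = (C_{A0}−C_A) − C_C = 3.523 − 0.02746 = 3.496 mol/dm³.
S̃_{B/C} = C_B/C_C = 3.496/0.02746 = 127.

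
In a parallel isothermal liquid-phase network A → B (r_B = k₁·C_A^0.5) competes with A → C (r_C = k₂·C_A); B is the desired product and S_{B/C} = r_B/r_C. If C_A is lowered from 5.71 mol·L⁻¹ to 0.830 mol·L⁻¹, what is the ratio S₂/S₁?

2.62

S_{B/C} = (k₁/k₂)·C_A^-0.5, so S₂/S₁ = (C_{A,2}/C_{A,1})^-0.5.
= (0.830/5.71)^(-0.5) = (0.1454)^(-0.5) = 2.62.
Selectivity toward B rises as C_A falls — low-concentration operation is favoured.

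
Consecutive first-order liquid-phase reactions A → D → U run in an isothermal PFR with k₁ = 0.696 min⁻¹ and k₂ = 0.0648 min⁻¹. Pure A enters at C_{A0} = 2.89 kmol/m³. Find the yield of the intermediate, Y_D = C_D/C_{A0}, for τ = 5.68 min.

Solving the coupled first-order balances gives C_D(τ) = [k₁/(k₂−k₁)]·C_{A0}·(e^(−k₁τ) − e^(−k₂τ)).
e^(−k₁τ) = e^(−0.696×5.68) = e^(−3.953) = 0.01919; e^(−k₂τ) = e^(−0.3681) = 0.6921.
C_D = 0.696×2.89/(0.0648−0.696) × (0.01919−0.6921) = (-3.187)×(-0.6729) = 2.144 kmol/m³.
Y_D = C_D/C_{A0} = 2.144/2.89 = 0.742.

0.742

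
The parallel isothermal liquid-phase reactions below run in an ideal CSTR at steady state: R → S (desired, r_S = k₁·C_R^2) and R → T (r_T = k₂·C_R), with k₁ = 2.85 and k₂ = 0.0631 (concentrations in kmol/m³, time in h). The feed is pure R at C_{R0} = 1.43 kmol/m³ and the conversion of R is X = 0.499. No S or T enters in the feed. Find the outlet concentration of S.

Exit C_R = C_{R0}(1−X) = 1.43×0.501 = 0.7164 kmol/m³.
A CSTR operates uniformly at the exit composition, giving r_S = 1.463 and r_T = 0.04521 (each k·C_R^n at C_R = 0.7164).
Fraction of consumed R going to S: r_S/(r_S+r_T) = 0.9700.
C_S = 0.9700·C_{R0}·X = 0.9700×1.43×0.499 = 0.692 kmol/m³.

0.692 kmol/m³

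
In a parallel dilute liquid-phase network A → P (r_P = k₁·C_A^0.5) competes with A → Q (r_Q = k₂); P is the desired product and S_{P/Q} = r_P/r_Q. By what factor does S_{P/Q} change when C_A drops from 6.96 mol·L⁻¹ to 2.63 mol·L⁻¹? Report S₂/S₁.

S_{P/Q} = (k₁/k₂)·C_A^0.5, so S₂/S₁ = (C_{A,2}/C_{A,1})^0.5.
= (2.63/6.96)^0.5 = (0.3779)^0.5 = 0.615.
Selectivity toward P falls as C_A falls — high-concentration operation is favoured.

0.615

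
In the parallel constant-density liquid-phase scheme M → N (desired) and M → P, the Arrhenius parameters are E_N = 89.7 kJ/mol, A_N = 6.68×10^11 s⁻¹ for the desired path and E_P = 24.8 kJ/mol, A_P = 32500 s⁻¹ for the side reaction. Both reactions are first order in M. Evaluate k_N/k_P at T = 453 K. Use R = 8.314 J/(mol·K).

Since both paths have the same order in M, the concentration cancels and S_{N/P} = k_N/k_P = (A_N/A_P)·exp[(E_P−E_N)/(RT)].
(E_P−E_N)/(RT) = (24.8−89.7)×10³/(8.314×453) = -64900/3766 = -17.23.
k_N/k_P = (6.68×10^11/32500)·exp(-17.23) = 2.055×10^7 × 3.283×10^-8 = 0.675.
Since E_N > E_P, raising the temperature improves selectivity toward N.

0.675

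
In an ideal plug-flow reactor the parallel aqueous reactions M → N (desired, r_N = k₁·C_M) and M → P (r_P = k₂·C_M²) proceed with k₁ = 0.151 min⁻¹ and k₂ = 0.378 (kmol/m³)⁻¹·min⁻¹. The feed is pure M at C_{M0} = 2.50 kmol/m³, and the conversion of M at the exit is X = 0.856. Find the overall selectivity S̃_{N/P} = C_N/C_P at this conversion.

C_M = C_{M0}(1−X) = 0.3600 kmol/m³.
Along a PFR/batch, dC_N/dC_M = −r_N/(r_N+r_P) = −k₁/(k₁+k₂·C_M).
Integrating from C_{M0} to C_M: C_N = (0.151/0.378)·ln[(0.151+0.378·2.50)/(0.151+0.378·0.360)] = 0.3995·ln(1.096/0.2871) = 0.5352 kmol/m³.
C_P = (C_{M0}−C_M)−C_N = 1.605 kmol/m³; S̃_{N/P} = 0.5352/1.605 = 0.333.

0.333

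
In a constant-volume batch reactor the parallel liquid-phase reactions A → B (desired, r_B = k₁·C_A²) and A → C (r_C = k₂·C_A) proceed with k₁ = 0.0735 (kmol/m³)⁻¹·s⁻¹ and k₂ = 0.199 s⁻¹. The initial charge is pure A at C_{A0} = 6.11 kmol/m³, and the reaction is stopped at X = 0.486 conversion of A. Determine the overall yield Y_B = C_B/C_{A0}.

0.304

C_A = C_{A0}(1−X) = 3.141 kmol/m³.
Along a PFR/batch, dC_C/dC_A = −r_C/(r_B+r_C) = −k₂/(k₂+k₁·C_A).
Integrating from C_{A0} to C_A: C_C = (0.199/0.0735)·ln[(0.199+0.0735·6.11)/(0.199+0.0735·3.14)] = 2.707·ln(0.6481/0.4298) = 1.112 kmol/m³.
Then C_B = (C_{A0}−C_A) − C_C = 2.969 − 1.112 = 1.858 kmol/m³.
Y_B = C_B/C_{A0} = 1.858/6.11 = 0.304.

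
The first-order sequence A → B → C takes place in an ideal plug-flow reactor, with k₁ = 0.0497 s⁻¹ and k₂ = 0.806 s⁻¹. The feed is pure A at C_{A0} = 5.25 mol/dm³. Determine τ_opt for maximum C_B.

3.68 s

For first-order series the maximum of C_B occurs at τ_opt = ln(k₂/k₁)/(k₂−k₁).
= ln(0.806/0.0497)/(0.806−0.0497) = ln(16.22)/0.7563 = 2.786/0.7563 = 3.68 s.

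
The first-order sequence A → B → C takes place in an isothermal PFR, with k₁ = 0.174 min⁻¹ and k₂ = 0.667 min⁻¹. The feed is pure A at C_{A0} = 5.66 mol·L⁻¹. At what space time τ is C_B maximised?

2.73 min

For first-order series the maximum of C_B occurs at τ_opt = ln(k₂/k₁)/(k₂−k₁).
= ln(0.667/0.174)/(0.667−0.174) = ln(3.833)/0.4930 = 1.344/0.4930 = 2.73 min.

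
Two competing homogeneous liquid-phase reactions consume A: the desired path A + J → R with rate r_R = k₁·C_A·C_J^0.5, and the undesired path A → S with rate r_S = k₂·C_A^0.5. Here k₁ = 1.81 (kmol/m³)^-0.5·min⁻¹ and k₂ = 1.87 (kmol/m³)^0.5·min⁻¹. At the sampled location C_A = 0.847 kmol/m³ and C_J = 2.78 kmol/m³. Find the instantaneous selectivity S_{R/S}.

1.49

S_{R/S} = r_R/r_S = (k₁·C_A·C_J^0.5)/(k₂·C_A^0.5) = (k₁/k₂)·C_A^0.5·C_J^0.5.
= (1.81×0.8470×2.780^0.5) / (1.87×0.8470^0.5) = 2.556/1.721 = 1.49.
Since the desired path is higher order in A, keeping C_A high (PFR or concentrated feed) favours R.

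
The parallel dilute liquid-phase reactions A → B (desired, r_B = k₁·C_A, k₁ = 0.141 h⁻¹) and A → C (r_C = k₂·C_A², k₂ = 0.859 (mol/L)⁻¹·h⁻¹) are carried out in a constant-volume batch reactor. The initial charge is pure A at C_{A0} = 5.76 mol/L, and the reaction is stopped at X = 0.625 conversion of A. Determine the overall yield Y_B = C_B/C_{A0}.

0.0267

C_A = C_{A0}(1−X) = 2.160 mol/L.
Along a PFR/batch, dC_B/dC_A = −r_B/(r_B+r_C) = −k₁/(k₁+k₂·C_A).
Integrating from C_{A0} to C_A: C_B = (0.141/0.859)·ln[(0.141+0.859·5.76)/(0.141+0.859·2.16)] = 0.1641·ln(5.089/1.996) = 0.1536 mol/L.
Y_B = C_B/C_{A0} = 0.1536/5.76 = 0.0267.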